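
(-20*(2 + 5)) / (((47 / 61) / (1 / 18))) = -4270 / 423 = -10.09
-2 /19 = -0.11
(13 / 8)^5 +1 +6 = 600669 / 32768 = 18.33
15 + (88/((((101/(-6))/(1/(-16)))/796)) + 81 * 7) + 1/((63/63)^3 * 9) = 765551/909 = 842.19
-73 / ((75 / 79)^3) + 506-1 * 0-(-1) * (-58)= 153008153 / 421875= 362.69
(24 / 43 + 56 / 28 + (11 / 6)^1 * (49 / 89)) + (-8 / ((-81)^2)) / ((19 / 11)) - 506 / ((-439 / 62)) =75.03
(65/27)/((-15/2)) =-26/81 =-0.32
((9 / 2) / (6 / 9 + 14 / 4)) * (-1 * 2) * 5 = -54 / 5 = -10.80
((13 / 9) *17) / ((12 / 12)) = 221 / 9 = 24.56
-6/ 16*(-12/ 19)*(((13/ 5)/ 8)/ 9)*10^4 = 1625/ 19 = 85.53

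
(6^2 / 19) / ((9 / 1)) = 4 / 19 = 0.21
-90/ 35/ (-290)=9/ 1015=0.01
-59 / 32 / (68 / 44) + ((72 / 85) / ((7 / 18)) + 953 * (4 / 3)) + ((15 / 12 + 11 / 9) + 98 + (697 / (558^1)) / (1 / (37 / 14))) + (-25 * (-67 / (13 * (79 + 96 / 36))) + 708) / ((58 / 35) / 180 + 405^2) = 5452943111253767349 / 3964538272720480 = 1375.43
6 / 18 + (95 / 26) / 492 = 1453 / 4264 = 0.34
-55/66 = -5/6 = -0.83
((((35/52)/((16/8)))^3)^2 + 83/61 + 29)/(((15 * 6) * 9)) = 2343482956457717/62519412703887360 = 0.04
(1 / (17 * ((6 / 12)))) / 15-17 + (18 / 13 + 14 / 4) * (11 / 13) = -1108319 / 86190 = -12.86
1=1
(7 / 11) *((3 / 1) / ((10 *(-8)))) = -21 / 880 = -0.02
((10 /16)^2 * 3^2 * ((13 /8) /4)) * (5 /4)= 14625 /8192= 1.79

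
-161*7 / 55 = -1127 / 55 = -20.49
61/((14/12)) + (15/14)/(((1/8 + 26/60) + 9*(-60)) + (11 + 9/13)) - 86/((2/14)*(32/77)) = -18392655841/13172624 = -1396.28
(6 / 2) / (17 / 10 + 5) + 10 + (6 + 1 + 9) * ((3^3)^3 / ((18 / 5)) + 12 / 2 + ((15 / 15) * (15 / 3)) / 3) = 17610236 / 201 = 87613.11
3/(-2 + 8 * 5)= 3/38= 0.08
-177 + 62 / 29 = -5071 / 29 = -174.86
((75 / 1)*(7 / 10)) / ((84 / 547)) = 2735 / 8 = 341.88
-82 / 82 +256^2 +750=66285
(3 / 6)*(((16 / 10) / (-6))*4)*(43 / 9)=-344 / 135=-2.55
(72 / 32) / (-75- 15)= -1 / 40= -0.02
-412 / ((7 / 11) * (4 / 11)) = -12463 / 7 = -1780.43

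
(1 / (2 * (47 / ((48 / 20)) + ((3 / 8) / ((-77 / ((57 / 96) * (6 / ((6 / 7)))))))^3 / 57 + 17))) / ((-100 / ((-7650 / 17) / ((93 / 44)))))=2210716975104 / 75973856551859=0.03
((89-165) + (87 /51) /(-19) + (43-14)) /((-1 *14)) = 7605 /2261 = 3.36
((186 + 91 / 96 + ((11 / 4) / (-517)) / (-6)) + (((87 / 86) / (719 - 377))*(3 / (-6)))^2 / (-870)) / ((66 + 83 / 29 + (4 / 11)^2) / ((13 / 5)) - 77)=-4623119494841582449 / 1247934476515944960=-3.70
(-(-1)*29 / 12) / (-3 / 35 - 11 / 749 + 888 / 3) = 108605 / 13297728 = 0.01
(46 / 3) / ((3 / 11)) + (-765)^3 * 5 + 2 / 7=-141024590815 / 63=-2238485568.49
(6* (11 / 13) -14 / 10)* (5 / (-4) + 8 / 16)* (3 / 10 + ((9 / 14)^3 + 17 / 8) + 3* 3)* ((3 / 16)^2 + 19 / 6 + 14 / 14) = -4418067721 / 32614400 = -135.46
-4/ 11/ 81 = -4/ 891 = -0.00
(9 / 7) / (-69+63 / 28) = -12 / 623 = -0.02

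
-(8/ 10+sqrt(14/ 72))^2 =-751/ 900-4 * sqrt(7)/ 15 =-1.54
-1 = -1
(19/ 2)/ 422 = 19/ 844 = 0.02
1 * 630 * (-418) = -263340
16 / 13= 1.23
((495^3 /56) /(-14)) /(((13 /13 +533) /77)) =-444720375 /19936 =-22307.40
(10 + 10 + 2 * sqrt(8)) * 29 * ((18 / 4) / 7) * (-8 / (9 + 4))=-20880 / 91- 4176 * sqrt(2) / 91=-294.35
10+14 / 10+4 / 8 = 119 / 10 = 11.90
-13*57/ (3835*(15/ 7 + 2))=-399/ 8555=-0.05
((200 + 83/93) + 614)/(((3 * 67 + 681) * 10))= 0.09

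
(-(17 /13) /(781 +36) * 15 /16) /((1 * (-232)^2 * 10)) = -51 /18293270528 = -0.00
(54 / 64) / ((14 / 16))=27 / 28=0.96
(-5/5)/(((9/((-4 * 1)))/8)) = 32/9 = 3.56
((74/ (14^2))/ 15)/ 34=37/ 49980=0.00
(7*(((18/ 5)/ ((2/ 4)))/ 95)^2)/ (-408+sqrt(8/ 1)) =-462672/ 4694579375 - 2268*sqrt(2)/ 4694579375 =-0.00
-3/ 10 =-0.30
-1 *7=-7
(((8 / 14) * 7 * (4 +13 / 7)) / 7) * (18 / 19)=3.17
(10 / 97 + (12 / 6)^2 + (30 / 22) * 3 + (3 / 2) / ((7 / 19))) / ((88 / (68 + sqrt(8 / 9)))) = 183221 * sqrt(2) / 1971816 + 3114757 / 328636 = 9.61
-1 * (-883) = 883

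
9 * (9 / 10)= 81 / 10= 8.10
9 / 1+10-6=13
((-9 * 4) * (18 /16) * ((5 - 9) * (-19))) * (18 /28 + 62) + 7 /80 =-192814.63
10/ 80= 1/ 8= 0.12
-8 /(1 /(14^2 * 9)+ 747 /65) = -917280 /1317773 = -0.70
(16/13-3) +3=16/13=1.23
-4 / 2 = -2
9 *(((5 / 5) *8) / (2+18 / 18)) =24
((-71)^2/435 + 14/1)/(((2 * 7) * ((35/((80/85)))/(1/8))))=11131/1811775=0.01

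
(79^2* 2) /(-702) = -6241 /351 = -17.78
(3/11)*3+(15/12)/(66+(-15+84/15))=10463/12452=0.84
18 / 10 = 9 / 5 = 1.80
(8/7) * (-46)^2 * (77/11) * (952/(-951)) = -16945.80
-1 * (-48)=48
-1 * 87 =-87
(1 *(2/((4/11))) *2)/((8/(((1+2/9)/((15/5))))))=121/216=0.56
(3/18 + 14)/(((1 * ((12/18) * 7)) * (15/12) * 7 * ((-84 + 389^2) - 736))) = 0.00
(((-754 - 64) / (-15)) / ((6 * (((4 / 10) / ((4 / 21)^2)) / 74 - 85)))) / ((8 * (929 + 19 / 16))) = -484256 / 33641994573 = -0.00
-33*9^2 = -2673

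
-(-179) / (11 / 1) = 179 / 11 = 16.27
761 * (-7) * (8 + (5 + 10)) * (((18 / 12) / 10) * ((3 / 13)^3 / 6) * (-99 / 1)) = 327498633 / 87880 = 3726.66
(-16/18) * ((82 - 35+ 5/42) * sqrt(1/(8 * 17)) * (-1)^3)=1979 * sqrt(34)/3213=3.59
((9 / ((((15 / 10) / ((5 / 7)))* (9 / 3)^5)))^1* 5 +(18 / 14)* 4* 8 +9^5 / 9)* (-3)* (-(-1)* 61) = -228351365 / 189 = -1208208.28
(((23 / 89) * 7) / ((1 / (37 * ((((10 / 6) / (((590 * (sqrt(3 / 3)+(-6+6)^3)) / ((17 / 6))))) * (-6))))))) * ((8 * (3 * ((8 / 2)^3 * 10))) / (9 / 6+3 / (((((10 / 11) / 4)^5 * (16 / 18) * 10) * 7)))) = -609.42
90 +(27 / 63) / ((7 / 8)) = 4434 / 49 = 90.49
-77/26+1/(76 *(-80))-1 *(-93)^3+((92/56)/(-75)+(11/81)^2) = 14599307577902041/18150350400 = 804354.03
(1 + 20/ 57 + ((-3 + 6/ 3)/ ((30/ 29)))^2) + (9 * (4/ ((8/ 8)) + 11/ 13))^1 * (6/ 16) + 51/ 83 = 710564407/ 36901800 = 19.26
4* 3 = 12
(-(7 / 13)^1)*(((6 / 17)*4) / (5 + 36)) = -168 / 9061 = -0.02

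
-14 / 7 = -2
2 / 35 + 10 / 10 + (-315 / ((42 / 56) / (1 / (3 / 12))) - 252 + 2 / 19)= -1284007 / 665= -1930.84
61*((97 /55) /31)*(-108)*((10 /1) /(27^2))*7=-331352 /9207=-35.99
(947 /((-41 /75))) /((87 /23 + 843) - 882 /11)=-239591 /106026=-2.26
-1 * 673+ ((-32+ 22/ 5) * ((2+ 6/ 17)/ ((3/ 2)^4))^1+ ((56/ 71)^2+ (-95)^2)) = 19296774304/ 2313819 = 8339.79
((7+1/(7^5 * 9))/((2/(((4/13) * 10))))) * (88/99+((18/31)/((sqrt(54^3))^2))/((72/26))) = 22971653956045/2399711560974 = 9.57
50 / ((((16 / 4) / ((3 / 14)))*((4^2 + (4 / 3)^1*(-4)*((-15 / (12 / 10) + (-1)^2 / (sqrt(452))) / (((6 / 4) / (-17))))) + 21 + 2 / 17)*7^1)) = -0.00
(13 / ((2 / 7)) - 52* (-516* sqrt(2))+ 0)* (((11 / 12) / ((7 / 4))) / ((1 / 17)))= 338306.85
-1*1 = -1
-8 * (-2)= 16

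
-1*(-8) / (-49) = -8 / 49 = -0.16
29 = 29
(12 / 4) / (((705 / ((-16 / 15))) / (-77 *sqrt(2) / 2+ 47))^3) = -9095168 / 1677459375+ 1512541184 *sqrt(2) / 394202953125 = 0.00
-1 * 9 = -9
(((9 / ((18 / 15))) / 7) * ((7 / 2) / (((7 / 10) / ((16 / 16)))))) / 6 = 25 / 28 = 0.89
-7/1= -7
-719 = -719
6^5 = 7776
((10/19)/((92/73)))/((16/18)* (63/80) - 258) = -1825/1124401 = -0.00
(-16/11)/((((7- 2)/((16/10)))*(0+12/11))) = -0.43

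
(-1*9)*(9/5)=-81/5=-16.20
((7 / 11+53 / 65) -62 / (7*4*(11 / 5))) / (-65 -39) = -4457 / 1041040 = -0.00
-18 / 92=-9 / 46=-0.20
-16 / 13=-1.23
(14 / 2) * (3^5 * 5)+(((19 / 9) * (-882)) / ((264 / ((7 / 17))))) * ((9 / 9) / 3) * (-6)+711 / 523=4994991163 / 586806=8512.17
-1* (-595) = 595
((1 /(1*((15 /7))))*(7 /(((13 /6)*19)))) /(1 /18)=1764 /1235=1.43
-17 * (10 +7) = -289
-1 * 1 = -1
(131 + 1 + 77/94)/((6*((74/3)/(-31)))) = -387035/13912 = -27.82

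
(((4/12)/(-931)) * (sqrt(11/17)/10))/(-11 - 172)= sqrt(187)/86890230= 0.00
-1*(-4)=4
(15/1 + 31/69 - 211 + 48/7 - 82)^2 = 17094255025/233289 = 73275.02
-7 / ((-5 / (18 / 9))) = 2.80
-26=-26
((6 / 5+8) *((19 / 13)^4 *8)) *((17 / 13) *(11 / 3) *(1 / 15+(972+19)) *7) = 933245699880032 / 83540925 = 11171120.02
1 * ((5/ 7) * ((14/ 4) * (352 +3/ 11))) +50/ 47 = 911725/ 1034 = 881.75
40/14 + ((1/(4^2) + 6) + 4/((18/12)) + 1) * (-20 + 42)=36439/168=216.90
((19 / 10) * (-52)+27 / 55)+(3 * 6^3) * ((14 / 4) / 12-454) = -294101.31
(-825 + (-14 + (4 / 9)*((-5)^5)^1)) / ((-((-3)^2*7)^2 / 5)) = 100255 / 35721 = 2.81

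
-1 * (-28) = 28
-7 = -7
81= 81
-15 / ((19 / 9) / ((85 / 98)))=-11475 / 1862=-6.16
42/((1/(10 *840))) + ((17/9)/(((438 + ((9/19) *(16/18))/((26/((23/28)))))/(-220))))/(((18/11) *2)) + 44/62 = 134180095029487/380328615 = 352800.42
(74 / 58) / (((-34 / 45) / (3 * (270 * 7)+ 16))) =-4733595 / 493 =-9601.61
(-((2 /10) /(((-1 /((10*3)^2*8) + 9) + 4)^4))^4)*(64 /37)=-5340967060494820642401381557207040000000000000000000000000000 /1283929167815480752354987190469124100542169187185127106680977003651423546286988837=-0.00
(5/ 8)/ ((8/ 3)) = 15/ 64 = 0.23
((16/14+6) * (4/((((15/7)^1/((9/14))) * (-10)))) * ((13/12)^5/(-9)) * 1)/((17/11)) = 4084223/44416512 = 0.09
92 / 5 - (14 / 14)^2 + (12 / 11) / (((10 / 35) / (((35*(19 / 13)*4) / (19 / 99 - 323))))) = 818871 / 54665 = 14.98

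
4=4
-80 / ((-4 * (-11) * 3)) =-20 / 33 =-0.61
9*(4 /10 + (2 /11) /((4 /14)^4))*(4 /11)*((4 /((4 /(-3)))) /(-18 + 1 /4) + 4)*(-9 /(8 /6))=-109519371 /42955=-2549.63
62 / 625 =0.10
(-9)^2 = 81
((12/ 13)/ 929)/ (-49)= -12/ 591773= -0.00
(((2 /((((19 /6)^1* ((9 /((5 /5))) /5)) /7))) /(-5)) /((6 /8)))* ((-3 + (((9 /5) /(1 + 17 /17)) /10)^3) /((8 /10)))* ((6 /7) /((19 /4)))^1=999757 /2256250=0.44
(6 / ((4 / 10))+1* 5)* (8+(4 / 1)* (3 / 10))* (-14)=-2576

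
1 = 1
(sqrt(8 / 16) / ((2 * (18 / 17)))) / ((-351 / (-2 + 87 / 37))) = -17 * sqrt(2) / 71928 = -0.00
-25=-25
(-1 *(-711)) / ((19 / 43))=30573 / 19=1609.11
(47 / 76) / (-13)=-47 / 988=-0.05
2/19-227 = -4311/19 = -226.89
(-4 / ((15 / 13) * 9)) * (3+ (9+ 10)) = -1144 / 135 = -8.47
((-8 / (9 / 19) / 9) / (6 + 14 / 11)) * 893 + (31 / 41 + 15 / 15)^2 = -309537757 / 1361610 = -227.33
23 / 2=11.50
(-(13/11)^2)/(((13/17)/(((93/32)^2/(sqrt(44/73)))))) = -1911429 * sqrt(803)/2725888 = -19.87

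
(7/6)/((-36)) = -7/216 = -0.03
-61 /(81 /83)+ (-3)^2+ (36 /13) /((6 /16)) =-48566 /1053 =-46.12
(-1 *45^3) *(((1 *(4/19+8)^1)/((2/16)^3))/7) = -54724330.83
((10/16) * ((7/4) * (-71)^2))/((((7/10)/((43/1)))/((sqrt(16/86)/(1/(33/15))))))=277255 * sqrt(86)/8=321394.64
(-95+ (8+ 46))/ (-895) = 41/ 895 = 0.05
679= 679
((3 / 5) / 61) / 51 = 1 / 5185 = 0.00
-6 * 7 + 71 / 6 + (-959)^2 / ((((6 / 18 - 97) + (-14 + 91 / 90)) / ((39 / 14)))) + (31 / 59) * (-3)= -81735214363 / 3493626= -23395.52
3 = 3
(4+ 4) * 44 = 352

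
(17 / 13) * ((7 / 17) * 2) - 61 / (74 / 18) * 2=-13756 / 481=-28.60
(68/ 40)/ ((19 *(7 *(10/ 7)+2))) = 0.01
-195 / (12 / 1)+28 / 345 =-22313 / 1380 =-16.17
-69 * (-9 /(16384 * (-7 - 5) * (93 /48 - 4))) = 69 /45056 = 0.00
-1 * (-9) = 9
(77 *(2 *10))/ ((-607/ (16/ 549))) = -24640/ 333243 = -0.07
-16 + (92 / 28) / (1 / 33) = 647 / 7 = 92.43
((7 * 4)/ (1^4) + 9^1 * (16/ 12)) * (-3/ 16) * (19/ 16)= -285/ 32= -8.91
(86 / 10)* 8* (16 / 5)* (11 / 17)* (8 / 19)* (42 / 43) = 473088 / 8075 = 58.59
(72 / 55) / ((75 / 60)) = 288 / 275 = 1.05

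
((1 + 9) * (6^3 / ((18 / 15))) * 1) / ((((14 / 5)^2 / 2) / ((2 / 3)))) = 15000 / 49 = 306.12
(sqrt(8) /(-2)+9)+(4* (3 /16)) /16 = 579 /64 - sqrt(2) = 7.63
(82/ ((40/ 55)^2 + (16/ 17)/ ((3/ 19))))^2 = 64014566121/ 400960576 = 159.65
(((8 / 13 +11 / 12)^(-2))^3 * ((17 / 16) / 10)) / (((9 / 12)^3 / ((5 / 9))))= 2016602185728 / 186374892382561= 0.01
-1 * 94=-94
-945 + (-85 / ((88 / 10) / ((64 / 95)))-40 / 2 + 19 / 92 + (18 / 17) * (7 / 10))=-1586263001 / 1634380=-970.56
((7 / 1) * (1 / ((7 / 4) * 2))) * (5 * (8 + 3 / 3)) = 90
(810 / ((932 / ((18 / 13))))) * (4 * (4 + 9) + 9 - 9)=14580 / 233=62.58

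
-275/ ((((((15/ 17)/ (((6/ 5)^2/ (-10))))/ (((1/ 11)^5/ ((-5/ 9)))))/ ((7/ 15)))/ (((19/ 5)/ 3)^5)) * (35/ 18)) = -168374732/ 428935546875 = -0.00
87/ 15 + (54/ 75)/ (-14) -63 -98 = -27169/ 175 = -155.25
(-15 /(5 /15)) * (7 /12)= -105 /4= -26.25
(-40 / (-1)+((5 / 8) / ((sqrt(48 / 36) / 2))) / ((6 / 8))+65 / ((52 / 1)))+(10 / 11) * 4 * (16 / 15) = 5 * sqrt(3) / 6+5957 / 132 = 46.57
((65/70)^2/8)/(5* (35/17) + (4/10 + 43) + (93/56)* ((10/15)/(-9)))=129285/64259608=0.00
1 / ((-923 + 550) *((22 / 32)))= -16 / 4103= -0.00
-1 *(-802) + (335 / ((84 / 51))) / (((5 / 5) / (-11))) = -40189 / 28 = -1435.32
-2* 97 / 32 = -97 / 16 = -6.06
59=59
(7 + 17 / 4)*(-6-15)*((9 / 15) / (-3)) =189 / 4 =47.25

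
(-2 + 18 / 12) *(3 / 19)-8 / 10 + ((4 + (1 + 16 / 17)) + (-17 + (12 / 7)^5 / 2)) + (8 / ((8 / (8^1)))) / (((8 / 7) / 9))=3173858997 / 54286610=58.46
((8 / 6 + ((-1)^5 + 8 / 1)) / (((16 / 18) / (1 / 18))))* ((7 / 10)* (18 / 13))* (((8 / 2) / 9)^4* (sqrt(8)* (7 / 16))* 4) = 1960* sqrt(2) / 28431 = 0.10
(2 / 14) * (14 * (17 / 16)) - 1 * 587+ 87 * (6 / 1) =-503 / 8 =-62.88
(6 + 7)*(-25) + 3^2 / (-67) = -21784 / 67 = -325.13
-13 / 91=-1 / 7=-0.14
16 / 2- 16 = -8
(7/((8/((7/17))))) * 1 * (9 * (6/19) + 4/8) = 6223/5168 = 1.20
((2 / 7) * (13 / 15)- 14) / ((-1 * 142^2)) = 361 / 529305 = 0.00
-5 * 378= -1890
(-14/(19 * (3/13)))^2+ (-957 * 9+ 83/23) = -642592132/74727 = -8599.20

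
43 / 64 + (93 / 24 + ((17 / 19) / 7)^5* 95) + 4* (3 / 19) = 726367558501 / 140179523008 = 5.18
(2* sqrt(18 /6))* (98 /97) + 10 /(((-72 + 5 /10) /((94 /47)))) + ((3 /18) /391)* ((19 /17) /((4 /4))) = -1592563 /5703126 + 196* sqrt(3) /97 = 3.22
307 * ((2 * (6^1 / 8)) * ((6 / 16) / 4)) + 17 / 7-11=15501 / 448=34.60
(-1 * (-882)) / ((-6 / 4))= -588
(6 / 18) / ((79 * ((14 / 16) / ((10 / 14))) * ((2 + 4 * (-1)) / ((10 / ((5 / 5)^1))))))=-200 / 11613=-0.02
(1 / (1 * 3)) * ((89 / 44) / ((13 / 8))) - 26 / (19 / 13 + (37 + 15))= -21292 / 298155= -0.07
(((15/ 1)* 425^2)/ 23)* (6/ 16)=8128125/ 184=44174.59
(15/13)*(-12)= -180/13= -13.85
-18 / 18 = -1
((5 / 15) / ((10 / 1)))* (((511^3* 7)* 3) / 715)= 934029817 / 7150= 130633.54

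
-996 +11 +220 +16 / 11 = -8399 / 11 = -763.55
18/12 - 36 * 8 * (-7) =4035/2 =2017.50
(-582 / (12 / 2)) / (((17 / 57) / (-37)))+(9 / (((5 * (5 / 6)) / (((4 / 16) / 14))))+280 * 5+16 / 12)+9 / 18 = 479650127 / 35700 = 13435.58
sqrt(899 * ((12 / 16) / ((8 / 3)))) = 3 * sqrt(1798) / 8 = 15.90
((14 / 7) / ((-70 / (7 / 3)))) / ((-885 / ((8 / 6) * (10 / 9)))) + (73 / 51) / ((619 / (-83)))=-144695621 / 754341255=-0.19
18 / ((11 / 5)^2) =450 / 121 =3.72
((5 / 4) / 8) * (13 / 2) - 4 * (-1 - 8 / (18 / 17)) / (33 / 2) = 3.09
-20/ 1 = -20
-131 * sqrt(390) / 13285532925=-0.00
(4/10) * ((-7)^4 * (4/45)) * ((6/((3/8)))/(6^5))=9604/54675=0.18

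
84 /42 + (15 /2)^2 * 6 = 679 /2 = 339.50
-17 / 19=-0.89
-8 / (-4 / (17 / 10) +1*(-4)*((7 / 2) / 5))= 340 / 219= 1.55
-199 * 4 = -796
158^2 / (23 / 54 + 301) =1348056 / 16277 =82.82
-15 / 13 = -1.15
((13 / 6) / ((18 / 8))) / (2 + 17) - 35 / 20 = -3487 / 2052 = -1.70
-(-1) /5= 0.20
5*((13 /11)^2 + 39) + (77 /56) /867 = 169517171 /839256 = 201.99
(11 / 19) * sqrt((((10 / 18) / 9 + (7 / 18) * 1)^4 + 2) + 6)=11 * sqrt(5538378529) / 498636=1.64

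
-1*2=-2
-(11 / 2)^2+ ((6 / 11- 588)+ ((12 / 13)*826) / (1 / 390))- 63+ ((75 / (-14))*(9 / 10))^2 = 2558762719 / 8624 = 296702.54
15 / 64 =0.23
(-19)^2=361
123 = 123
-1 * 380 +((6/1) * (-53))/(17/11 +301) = -634069/1664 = -381.05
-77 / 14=-11 / 2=-5.50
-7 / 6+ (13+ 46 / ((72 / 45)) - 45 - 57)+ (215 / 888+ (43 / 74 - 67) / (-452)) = -3061877 / 50172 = -61.03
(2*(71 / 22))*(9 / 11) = 639 / 121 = 5.28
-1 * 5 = -5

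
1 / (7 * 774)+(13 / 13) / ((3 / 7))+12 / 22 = 171581 / 59598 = 2.88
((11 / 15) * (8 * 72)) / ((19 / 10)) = 4224 / 19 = 222.32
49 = 49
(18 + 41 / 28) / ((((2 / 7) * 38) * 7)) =545 / 2128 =0.26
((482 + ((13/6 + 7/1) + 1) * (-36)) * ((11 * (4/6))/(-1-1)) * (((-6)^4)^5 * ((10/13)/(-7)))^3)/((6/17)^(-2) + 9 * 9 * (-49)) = -149670751448062782135301996563207346878199787578982400/21491091349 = -6964316005060724761209613000000000000000000.00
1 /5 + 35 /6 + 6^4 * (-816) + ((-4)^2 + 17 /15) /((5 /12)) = -158623327 /150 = -1057488.85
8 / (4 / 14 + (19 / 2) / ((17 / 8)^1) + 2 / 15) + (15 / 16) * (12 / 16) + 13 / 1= 1071047 / 69824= 15.34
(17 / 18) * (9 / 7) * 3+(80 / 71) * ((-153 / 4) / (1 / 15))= -642.84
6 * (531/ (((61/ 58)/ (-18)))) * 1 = -3326184/ 61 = -54527.61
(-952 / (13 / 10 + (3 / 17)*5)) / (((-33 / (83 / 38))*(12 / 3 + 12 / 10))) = 2398700 / 432003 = 5.55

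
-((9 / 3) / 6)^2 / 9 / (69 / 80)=-20 / 621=-0.03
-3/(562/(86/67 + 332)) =-1.78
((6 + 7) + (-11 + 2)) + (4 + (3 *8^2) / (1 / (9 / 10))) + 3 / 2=182.30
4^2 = 16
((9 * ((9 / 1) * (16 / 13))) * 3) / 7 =3888 / 91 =42.73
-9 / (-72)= 1 / 8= 0.12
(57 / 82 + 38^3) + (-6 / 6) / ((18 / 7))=20247881 / 369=54872.31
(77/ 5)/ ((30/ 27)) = 693/ 50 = 13.86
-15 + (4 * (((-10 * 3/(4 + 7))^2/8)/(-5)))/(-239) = -433695/28919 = -15.00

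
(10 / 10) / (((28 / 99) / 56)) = 198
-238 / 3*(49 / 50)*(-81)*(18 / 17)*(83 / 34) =6917967 / 425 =16277.57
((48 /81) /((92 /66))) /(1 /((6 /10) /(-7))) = -0.04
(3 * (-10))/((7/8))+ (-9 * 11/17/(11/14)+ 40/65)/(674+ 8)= -18091897/527527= -34.30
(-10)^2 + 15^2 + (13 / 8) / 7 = 18213 / 56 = 325.23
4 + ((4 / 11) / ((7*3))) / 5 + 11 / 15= 5471 / 1155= 4.74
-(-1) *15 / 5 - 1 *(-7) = 10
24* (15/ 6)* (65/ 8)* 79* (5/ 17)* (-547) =-210663375/ 34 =-6195981.62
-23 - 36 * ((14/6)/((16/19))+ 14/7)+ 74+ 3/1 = -471/4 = -117.75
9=9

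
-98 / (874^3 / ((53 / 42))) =-371 / 2002882872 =-0.00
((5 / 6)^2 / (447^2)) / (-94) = -25 / 676153656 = -0.00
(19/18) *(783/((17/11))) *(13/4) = 236379/136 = 1738.08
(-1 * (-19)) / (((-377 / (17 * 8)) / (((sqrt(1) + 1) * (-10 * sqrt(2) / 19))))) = 2720 * sqrt(2) / 377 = 10.20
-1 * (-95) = 95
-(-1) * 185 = 185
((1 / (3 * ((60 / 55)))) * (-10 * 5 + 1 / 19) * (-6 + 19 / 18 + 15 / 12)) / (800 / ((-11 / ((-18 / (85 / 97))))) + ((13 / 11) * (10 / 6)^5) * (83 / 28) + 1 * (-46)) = 0.04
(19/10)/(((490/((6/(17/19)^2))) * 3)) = 6859/708050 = 0.01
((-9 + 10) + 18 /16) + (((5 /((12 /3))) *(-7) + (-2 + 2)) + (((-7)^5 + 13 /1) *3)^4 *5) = 257728001195496550987 /8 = 32216000149437068873.38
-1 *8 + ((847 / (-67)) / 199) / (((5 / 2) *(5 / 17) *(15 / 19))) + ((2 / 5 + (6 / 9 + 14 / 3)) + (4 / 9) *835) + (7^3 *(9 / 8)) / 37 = 1683446354119 / 4439889000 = 379.16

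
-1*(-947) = 947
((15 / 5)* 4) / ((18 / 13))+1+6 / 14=212 / 21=10.10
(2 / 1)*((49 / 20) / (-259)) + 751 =277863 / 370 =750.98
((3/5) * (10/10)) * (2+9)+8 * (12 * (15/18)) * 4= 1633/5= 326.60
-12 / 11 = -1.09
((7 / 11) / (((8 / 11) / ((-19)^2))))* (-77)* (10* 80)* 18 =-350242200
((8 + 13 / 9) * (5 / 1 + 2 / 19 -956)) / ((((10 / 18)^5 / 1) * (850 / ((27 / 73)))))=-3200514849 / 43343750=-73.84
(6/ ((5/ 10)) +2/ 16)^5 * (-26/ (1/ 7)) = -47695798.55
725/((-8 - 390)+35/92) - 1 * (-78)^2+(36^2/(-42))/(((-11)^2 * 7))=-1319954514712/216888749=-6085.86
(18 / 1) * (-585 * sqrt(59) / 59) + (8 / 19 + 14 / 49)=94 / 133 - 10530 * sqrt(59) / 59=-1370.18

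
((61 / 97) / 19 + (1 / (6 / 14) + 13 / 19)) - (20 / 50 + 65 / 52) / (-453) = 50999159 / 16697580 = 3.05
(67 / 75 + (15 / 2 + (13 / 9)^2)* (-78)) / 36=-252061 / 12150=-20.75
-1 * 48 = -48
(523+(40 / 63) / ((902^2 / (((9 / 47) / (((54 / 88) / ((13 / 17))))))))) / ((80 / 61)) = 89084163456823 / 223387552080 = 398.79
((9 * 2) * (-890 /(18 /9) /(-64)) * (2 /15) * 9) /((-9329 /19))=-0.31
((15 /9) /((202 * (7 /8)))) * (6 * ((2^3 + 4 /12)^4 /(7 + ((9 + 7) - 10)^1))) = 15625000 /744471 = 20.99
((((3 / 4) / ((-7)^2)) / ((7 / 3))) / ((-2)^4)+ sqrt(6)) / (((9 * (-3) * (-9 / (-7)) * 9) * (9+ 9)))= -7 * sqrt(6) / 39366 -1 / 13716864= -0.00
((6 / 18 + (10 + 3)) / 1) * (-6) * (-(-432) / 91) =-34560 / 91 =-379.78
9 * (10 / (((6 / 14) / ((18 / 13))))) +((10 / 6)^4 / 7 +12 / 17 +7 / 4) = 147525137 / 501228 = 294.33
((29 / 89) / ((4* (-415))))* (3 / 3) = -29 / 147740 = -0.00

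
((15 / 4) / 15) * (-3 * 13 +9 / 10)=-381 / 40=-9.52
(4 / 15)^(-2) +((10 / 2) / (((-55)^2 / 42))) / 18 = 408487 / 29040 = 14.07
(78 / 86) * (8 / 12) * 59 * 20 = 30680 / 43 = 713.49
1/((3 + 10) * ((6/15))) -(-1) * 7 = 187/26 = 7.19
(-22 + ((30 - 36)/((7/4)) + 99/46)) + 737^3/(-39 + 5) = -11774010.13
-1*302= -302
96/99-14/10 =-71/165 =-0.43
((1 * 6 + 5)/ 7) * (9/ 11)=9/ 7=1.29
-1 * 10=-10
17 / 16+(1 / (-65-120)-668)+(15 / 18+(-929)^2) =7657889027 / 8880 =862374.89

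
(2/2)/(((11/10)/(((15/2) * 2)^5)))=7593750/11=690340.91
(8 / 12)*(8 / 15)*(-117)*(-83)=17264 / 5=3452.80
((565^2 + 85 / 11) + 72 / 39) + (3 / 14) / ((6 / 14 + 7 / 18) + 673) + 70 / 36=69764408049595 / 218535174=319236.52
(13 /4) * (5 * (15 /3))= 325 /4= 81.25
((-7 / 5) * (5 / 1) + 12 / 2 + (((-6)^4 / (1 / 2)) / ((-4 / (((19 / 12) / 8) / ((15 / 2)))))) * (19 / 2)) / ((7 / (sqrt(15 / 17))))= -467 * sqrt(255) / 340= -21.93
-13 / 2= -6.50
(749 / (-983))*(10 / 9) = -7490 / 8847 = -0.85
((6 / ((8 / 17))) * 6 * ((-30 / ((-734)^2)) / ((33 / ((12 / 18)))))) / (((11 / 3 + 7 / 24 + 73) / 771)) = -2359260 / 2736476413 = -0.00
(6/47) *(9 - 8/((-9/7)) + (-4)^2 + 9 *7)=1696/141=12.03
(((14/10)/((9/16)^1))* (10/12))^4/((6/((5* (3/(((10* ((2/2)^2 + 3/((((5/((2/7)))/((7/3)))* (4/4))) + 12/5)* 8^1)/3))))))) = 1536640/3365793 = 0.46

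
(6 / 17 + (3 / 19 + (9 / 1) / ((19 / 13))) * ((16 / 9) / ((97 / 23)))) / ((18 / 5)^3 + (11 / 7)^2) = 0.06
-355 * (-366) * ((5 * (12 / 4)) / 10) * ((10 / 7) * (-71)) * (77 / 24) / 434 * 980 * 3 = -26637274125 / 62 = -429633453.63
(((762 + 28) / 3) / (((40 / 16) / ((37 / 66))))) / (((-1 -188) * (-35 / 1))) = 5846 / 654885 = 0.01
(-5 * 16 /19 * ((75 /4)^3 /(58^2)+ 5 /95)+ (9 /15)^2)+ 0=-985146581 /121440400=-8.11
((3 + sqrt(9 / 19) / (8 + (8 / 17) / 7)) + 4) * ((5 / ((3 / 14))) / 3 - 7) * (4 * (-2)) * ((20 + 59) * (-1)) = 65807 * sqrt(19) / 6840 + 30968 / 9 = 3482.83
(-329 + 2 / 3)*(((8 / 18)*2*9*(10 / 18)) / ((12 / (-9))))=9850 / 9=1094.44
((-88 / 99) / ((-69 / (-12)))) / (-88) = 4 / 2277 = 0.00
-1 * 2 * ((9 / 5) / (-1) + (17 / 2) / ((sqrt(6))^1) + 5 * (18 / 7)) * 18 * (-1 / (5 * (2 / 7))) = 357 * sqrt(6) / 10 + 6966 / 25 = 366.09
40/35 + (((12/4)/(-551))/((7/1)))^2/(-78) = 1.14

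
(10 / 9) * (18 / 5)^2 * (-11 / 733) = -792 / 3665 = -0.22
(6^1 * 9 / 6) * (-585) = -5265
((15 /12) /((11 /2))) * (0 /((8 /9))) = 0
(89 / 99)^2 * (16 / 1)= 126736 / 9801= 12.93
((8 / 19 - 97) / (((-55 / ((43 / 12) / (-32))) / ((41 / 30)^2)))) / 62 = -26527861 / 4478284800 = -0.01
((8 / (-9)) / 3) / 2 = -4 / 27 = -0.15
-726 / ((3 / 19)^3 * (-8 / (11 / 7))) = 9129329 / 252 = 36227.50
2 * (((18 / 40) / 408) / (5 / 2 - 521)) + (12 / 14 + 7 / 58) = 139973651 / 143147480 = 0.98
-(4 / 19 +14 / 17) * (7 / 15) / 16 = -1169 / 38760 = -0.03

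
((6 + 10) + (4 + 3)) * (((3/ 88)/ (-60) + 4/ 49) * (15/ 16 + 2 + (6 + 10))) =35.31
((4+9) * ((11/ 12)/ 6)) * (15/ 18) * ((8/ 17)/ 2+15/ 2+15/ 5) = 260975/ 14688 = 17.77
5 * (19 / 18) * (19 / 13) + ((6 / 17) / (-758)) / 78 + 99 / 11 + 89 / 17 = 16545809 / 753831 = 21.95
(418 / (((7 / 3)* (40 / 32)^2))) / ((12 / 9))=15048 / 175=85.99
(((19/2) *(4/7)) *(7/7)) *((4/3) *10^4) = 1520000/21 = 72380.95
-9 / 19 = -0.47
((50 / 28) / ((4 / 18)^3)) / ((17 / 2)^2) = 18225 / 8092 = 2.25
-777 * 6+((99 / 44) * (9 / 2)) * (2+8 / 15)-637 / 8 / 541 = -100333799 / 21640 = -4636.50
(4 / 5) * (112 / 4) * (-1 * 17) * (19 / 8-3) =238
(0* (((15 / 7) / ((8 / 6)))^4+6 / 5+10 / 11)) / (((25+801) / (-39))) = 0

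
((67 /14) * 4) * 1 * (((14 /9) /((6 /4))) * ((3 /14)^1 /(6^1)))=134 /189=0.71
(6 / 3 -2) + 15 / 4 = 15 / 4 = 3.75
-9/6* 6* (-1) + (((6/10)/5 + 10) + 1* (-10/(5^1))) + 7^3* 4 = 34728/25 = 1389.12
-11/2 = -5.50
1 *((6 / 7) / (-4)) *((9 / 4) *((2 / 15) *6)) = -0.39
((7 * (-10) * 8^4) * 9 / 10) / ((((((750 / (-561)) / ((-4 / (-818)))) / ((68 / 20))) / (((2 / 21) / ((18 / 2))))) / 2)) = 52084736 / 766875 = 67.92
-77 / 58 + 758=43887 / 58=756.67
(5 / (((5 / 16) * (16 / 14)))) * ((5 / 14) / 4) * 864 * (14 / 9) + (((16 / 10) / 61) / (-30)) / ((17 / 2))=130661992 / 77775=1680.00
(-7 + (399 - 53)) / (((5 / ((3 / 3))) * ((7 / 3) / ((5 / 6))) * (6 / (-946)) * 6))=-53449 / 84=-636.30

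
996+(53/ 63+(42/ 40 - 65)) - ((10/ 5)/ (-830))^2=40488133883/ 43400700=932.89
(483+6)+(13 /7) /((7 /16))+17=25002 /49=510.24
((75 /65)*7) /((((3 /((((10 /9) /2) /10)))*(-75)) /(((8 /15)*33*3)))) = -308 /2925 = -0.11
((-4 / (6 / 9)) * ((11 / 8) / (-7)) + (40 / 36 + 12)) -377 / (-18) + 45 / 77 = 35.82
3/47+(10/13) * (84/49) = 5913/4277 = 1.38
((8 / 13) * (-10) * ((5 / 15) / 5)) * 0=0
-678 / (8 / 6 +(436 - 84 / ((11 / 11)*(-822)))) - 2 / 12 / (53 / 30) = -7833902 / 4764329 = -1.64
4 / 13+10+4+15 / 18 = 1181 / 78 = 15.14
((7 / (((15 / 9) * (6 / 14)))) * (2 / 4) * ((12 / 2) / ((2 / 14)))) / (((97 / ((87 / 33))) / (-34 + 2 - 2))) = -1014594 / 5335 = -190.18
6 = 6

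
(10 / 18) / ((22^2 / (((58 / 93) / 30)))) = 29 / 1215324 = 0.00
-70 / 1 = -70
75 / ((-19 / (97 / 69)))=-2425 / 437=-5.55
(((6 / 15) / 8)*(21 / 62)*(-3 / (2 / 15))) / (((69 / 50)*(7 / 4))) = -225 / 1426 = -0.16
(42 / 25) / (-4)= -0.42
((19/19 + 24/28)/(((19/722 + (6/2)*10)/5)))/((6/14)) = 2470/3423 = 0.72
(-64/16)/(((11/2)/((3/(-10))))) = 12/55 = 0.22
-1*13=-13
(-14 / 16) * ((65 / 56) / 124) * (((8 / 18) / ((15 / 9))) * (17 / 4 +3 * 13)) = -0.09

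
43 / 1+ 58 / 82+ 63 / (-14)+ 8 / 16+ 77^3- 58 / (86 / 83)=804838996 / 1763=456516.73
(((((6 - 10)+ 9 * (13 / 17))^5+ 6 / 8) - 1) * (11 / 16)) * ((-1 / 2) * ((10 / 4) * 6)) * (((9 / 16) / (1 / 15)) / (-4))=25136917371225 / 11631468544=2161.11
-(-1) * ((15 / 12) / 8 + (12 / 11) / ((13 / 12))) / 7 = 5323 / 32032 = 0.17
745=745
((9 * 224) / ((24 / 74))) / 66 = 1036 / 11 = 94.18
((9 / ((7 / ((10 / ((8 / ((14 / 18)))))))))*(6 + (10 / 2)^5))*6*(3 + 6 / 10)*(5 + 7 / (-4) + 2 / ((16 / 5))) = 2620647 / 8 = 327580.88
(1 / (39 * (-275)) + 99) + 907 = 1006.00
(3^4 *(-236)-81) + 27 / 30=-191961 / 10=-19196.10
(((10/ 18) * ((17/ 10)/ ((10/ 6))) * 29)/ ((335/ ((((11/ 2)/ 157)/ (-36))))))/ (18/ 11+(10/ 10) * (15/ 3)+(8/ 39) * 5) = -775489/ 124473430800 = -0.00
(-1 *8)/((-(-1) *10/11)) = -44/5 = -8.80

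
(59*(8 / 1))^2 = 222784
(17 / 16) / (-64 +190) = 17 / 2016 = 0.01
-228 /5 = -45.60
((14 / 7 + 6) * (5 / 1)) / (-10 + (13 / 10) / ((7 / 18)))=-6.01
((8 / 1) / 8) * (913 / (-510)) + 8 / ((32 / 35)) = 7099 / 1020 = 6.96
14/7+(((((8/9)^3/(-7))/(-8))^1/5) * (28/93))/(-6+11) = 3390106/1694925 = 2.00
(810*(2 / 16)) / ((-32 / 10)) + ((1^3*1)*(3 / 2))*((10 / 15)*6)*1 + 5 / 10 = -1609 / 64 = -25.14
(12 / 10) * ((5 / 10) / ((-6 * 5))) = -1 / 50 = -0.02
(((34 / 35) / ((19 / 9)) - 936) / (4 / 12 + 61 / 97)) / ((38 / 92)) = -2081971431 / 884450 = -2353.97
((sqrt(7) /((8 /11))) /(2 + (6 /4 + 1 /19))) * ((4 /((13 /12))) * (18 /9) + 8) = 2090 * sqrt(7) /351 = 15.75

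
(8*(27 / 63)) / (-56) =-3 / 49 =-0.06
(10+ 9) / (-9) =-19 / 9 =-2.11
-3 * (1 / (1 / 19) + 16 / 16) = -60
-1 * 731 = -731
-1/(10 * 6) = -0.02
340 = 340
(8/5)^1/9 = 8/45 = 0.18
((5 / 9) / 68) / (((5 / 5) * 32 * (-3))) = -5 / 58752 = -0.00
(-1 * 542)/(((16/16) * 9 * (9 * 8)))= -271/324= -0.84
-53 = -53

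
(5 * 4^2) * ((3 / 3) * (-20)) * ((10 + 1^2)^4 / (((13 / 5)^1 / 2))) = -234256000 / 13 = -18019692.31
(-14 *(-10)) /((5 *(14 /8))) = 16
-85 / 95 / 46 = -17 / 874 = -0.02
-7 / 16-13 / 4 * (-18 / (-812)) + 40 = 128265 / 3248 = 39.49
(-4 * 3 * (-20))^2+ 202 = 57802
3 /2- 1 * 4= -5 /2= -2.50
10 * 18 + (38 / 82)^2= 302941 / 1681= 180.21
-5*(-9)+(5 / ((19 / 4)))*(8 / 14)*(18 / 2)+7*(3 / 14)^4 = 5258259 / 104272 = 50.43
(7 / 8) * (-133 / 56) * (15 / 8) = -3.90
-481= -481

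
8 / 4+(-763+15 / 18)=-4561 / 6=-760.17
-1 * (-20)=20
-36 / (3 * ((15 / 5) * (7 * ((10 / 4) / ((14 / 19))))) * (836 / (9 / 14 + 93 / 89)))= -4206 / 12369665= -0.00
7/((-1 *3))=-7/3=-2.33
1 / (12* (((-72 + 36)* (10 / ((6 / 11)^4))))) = -3 / 146410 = -0.00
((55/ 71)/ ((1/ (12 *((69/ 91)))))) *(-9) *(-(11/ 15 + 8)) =3579444/ 6461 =554.01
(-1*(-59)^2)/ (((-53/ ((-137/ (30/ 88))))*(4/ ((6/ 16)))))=-5245867/ 2120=-2474.47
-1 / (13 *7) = -1 / 91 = -0.01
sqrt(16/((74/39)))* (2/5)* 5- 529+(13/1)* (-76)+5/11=-16682/11+4* sqrt(2886)/37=-1510.74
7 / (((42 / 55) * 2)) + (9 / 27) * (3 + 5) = 29 / 4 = 7.25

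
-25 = -25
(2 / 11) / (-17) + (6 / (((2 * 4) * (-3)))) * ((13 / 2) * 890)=-1081803 / 748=-1446.26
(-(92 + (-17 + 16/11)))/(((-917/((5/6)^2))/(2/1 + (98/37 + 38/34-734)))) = -1375812925/32630004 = -42.16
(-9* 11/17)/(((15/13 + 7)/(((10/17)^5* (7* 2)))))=-900900000/1279291157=-0.70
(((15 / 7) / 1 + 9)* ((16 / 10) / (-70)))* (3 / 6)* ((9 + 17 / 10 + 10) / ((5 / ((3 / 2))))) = -24219 / 30625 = -0.79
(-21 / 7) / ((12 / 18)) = -9 / 2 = -4.50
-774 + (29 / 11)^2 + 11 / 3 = -277108 / 363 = -763.38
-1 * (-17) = 17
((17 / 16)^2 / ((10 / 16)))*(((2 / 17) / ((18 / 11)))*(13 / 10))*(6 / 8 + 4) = 46189 / 57600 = 0.80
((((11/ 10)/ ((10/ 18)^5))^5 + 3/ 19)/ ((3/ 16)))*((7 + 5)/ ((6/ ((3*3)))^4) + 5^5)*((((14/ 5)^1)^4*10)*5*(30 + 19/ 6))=8916726398472605935063535538528697847078/ 1327134668827056884765625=6718780398038545.06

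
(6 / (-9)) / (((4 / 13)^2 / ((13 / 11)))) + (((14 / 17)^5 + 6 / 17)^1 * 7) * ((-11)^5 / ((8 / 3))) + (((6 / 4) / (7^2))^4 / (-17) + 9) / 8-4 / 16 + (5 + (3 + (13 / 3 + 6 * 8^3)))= -3529661317330710287419 / 11524751819267456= -306267.88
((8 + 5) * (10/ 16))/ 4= 65/ 32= 2.03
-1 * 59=-59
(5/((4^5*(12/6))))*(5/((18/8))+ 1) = 145/18432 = 0.01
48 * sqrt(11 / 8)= 12 * sqrt(22)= 56.28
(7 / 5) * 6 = 42 / 5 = 8.40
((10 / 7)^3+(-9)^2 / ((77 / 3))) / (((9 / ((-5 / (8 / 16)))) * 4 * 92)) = -114535 / 6248088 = -0.02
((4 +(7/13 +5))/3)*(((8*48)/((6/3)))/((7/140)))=158720/13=12209.23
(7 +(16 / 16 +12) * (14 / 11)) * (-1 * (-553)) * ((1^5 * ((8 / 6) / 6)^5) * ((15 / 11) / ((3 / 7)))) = 160414240 / 7144929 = 22.45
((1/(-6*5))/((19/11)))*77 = -847/570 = -1.49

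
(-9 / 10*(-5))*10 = 45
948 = 948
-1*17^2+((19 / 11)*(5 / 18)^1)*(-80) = -32411 / 99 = -327.38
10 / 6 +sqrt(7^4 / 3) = 5 / 3 +49 * sqrt(3) / 3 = 29.96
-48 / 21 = -16 / 7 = -2.29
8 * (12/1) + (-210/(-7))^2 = 996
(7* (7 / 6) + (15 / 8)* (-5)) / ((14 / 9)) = -87 / 112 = -0.78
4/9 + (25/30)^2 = 41/36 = 1.14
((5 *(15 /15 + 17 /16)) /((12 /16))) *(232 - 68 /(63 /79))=127105 /63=2017.54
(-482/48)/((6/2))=-241/72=-3.35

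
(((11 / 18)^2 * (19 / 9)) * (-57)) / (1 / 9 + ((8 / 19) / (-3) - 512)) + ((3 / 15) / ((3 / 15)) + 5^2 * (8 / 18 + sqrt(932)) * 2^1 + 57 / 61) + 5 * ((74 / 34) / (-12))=114424415287 / 4903016886 + 100 * sqrt(233)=1549.77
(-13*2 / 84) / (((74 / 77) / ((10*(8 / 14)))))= -1430 / 777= -1.84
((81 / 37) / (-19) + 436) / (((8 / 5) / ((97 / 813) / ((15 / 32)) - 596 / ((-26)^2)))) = -170.85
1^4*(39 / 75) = 13 / 25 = 0.52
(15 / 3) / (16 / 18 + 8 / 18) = 15 / 4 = 3.75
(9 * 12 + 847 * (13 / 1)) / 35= 11119 / 35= 317.69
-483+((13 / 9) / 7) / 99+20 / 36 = -3008993 / 6237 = -482.44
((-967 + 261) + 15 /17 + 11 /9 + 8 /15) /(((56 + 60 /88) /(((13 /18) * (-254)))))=19543851184 /8585595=2276.35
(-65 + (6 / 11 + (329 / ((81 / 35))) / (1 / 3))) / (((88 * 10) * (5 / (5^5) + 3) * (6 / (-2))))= -6720125 / 147093408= -0.05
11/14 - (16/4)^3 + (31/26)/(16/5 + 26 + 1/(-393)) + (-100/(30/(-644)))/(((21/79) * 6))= 180823794160/140965461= 1282.75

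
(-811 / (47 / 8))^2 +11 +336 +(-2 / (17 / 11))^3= 210550935539 / 10852817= 19400.58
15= 15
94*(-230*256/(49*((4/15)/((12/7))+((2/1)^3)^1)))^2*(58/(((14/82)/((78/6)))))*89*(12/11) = 21787878215272366080000/24900898253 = 874983624843.63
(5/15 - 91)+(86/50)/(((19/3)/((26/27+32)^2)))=943804/4617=204.42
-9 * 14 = -126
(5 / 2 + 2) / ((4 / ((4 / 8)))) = 9 / 16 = 0.56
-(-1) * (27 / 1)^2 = 729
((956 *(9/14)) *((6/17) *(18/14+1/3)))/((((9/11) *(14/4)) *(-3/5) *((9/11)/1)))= -2313520/9261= -249.81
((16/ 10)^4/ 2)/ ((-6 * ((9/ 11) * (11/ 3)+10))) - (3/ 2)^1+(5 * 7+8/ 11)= 18331847/ 536250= 34.19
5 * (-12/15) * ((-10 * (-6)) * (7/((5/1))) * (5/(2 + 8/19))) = -15960/23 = -693.91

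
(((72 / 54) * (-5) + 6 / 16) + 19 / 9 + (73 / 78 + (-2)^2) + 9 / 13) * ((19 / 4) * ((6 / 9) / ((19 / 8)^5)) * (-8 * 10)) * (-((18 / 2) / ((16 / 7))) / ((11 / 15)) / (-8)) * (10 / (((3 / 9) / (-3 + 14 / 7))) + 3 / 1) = 1639008000 / 18635903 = 87.95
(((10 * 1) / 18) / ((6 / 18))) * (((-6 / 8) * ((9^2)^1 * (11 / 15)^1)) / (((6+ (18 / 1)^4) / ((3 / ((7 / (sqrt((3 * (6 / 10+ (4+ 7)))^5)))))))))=-2247993 * sqrt(870) / 30619750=-2.17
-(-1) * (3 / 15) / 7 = 1 / 35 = 0.03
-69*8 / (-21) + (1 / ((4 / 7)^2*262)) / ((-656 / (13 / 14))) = 26.29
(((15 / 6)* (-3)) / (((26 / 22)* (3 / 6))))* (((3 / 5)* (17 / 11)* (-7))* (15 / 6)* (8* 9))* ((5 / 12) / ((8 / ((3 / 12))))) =80325 / 416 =193.09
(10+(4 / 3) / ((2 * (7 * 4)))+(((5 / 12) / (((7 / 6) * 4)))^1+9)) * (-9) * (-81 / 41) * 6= 2340819 / 1148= 2039.04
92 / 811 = 0.11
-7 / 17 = -0.41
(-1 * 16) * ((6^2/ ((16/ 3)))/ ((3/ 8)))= -288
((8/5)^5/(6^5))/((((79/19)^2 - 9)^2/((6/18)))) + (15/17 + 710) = 56631556786909/79663753125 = 710.88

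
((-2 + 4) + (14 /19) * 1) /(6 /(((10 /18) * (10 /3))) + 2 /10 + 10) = 325 /1596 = 0.20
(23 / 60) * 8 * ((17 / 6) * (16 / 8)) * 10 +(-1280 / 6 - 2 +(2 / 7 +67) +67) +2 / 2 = 93.73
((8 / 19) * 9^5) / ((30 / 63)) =4960116 / 95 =52211.75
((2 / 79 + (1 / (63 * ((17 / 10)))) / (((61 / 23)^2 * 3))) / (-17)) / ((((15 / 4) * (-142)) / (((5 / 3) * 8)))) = 389264896 / 10259997770421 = 0.00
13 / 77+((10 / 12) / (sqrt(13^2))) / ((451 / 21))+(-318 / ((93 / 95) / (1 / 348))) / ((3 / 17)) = -1699398511 / 332062731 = -5.12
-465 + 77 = -388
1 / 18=0.06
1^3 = 1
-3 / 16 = -0.19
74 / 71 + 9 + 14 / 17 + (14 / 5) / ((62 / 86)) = 2759439 / 187085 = 14.75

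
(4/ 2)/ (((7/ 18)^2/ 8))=5184/ 49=105.80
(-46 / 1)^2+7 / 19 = 40211 / 19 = 2116.37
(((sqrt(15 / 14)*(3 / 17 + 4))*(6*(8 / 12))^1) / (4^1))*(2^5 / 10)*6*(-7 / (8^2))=-213*sqrt(210) / 340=-9.08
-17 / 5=-3.40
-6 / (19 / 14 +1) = -2.55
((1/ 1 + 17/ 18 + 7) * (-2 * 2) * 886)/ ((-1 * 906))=142646/ 4077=34.99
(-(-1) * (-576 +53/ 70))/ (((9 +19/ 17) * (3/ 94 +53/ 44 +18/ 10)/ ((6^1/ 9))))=-12.48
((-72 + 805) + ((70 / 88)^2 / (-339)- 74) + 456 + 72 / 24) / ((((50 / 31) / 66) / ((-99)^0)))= 22746146057 / 497200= 45748.48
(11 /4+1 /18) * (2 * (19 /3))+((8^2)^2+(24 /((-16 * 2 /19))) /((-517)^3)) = 61660499012617 /14924348604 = 4131.54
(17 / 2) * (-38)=-323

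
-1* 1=-1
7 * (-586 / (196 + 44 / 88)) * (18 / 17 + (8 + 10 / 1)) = -886032 / 2227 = -397.86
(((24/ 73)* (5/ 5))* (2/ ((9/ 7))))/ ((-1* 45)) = -0.01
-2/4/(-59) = 1/118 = 0.01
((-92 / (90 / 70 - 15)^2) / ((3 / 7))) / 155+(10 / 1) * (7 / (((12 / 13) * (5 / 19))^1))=308722351 / 1071360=288.16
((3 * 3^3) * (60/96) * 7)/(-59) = -2835/472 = -6.01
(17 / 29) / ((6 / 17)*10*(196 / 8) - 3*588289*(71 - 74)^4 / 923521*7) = -266897569 / 453965337147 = -0.00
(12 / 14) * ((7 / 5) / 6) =1 / 5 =0.20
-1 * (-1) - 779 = -778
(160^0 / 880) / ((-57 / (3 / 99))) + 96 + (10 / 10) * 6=168838559 / 1655280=102.00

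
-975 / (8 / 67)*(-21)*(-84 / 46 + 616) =105317391.03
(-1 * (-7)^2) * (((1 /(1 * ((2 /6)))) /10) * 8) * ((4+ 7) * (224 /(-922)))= 724416 /2305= 314.28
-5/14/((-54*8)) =5/6048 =0.00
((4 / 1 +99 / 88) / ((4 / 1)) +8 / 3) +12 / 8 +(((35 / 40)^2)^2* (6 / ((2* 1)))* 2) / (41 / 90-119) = 177583979 / 32775168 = 5.42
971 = 971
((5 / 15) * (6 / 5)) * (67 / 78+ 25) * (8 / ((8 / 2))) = 4034 / 195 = 20.69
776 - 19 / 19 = 775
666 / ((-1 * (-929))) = 666 / 929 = 0.72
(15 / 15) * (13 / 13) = 1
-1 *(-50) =50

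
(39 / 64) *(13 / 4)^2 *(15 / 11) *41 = 4053465 / 11264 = 359.86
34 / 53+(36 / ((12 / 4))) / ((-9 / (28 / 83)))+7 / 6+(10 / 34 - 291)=-43276549 / 149566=-289.35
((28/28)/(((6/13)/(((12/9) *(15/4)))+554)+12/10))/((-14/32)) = -520/126329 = -0.00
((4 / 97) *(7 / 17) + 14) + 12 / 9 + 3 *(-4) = 16574 / 4947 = 3.35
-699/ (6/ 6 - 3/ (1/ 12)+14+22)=-699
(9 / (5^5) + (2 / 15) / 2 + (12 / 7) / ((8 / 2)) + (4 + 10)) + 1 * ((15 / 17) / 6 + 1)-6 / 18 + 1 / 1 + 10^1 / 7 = 39583301 / 2231250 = 17.74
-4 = -4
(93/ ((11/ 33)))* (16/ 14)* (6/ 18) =744/ 7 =106.29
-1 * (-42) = 42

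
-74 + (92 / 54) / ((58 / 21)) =-73.38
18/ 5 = 3.60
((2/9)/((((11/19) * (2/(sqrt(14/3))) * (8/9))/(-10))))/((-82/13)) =1235 * sqrt(42)/10824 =0.74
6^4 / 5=259.20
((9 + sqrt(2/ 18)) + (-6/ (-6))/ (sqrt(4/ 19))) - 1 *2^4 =-20/ 3 + sqrt(19)/ 2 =-4.49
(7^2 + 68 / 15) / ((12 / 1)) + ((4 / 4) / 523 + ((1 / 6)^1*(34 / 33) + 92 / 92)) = 5834999 / 1035540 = 5.63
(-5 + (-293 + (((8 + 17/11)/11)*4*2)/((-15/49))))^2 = 1505595204/14641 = 102834.18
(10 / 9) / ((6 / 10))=50 / 27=1.85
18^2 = 324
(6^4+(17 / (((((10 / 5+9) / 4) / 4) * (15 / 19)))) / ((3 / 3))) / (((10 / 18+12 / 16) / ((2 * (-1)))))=-5256192 / 2585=-2033.34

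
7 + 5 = 12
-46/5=-9.20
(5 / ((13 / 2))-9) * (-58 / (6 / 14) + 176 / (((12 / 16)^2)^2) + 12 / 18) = -3653836 / 1053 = -3469.93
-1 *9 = -9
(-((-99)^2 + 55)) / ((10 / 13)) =-64064 / 5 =-12812.80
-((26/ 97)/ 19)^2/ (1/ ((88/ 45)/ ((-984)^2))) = -0.00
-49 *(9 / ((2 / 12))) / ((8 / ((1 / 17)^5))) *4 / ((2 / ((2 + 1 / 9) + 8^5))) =-15.27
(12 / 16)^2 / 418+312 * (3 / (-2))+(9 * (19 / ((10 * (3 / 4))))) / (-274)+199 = -1232739371 / 4581280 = -269.08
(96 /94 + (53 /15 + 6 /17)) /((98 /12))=117634 /195755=0.60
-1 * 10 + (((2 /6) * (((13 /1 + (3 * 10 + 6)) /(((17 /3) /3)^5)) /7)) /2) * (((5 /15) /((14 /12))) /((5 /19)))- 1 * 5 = -106115298 /7099285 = -14.95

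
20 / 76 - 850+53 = -15138 / 19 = -796.74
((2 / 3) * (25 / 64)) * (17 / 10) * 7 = 595 / 192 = 3.10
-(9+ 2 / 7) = -65 / 7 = -9.29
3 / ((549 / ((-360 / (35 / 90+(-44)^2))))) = -432 / 425231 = -0.00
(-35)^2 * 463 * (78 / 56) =3159975 / 4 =789993.75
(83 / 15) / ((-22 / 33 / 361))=-29963 / 10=-2996.30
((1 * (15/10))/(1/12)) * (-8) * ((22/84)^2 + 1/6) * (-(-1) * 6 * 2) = -19920/49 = -406.53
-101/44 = -2.30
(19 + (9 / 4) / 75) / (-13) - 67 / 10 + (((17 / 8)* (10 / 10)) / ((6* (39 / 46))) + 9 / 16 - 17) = -24.18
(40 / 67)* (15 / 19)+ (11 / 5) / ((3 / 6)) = 31006 / 6365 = 4.87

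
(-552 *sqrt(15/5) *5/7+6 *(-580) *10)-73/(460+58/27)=-434236371/12478-2760 *sqrt(3)/7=-35483.08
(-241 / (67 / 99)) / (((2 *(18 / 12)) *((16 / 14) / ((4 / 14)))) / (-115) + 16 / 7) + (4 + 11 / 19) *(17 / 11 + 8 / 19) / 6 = -75567844551 / 467196092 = -161.75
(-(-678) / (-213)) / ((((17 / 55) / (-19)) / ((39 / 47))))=9210630 / 56729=162.36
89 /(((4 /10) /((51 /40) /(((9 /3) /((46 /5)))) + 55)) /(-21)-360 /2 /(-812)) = 319298091 /794125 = 402.08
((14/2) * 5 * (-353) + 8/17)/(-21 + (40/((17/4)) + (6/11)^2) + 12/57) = 160950691/144349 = 1115.01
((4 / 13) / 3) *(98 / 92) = 98 / 897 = 0.11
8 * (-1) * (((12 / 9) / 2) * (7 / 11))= -112 / 33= -3.39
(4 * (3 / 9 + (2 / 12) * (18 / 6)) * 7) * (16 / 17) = 21.96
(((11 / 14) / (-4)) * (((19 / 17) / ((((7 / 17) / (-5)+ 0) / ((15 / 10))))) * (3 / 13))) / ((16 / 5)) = 0.29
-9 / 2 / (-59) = 9 / 118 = 0.08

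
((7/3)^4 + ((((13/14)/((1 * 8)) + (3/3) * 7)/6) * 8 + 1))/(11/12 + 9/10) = 4175/189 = 22.09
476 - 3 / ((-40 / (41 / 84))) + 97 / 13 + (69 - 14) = 7840533 / 14560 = 538.50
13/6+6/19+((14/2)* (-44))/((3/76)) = -296407/38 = -7800.18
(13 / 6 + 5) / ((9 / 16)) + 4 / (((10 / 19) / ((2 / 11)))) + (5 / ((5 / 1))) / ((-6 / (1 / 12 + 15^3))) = -6514889 / 11880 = -548.39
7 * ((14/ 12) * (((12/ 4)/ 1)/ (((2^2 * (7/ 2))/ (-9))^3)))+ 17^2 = 31639/ 112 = 282.49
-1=-1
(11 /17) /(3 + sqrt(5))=33 /68 - 11*sqrt(5) /68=0.12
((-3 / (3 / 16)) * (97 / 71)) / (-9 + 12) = -1552 / 213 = -7.29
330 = 330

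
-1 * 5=-5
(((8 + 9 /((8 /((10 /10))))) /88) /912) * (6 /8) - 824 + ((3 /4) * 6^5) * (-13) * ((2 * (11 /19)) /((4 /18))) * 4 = -1353427812279 /856064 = -1580989.05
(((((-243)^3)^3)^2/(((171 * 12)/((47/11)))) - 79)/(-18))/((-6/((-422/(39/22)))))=-3205748692767623856576481066813729815956103595/80028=-40057838416149645831165110000000000000000.00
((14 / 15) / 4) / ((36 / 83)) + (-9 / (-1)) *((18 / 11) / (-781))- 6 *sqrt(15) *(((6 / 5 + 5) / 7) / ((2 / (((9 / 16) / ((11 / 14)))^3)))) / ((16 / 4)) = 4816411 / 9278280- 3322053 *sqrt(15) / 13629440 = -0.42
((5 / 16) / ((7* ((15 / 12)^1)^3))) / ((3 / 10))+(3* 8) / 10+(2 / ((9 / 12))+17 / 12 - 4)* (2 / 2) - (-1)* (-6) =-289 / 84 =-3.44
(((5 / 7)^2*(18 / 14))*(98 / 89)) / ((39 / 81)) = 12150 / 8099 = 1.50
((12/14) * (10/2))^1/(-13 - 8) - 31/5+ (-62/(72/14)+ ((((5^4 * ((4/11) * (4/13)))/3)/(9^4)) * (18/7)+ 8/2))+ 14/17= -35500067951/2605132530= -13.63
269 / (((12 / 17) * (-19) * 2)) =-10.03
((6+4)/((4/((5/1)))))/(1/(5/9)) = 125/18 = 6.94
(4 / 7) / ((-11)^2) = 0.00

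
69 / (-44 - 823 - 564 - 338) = -69 / 1769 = -0.04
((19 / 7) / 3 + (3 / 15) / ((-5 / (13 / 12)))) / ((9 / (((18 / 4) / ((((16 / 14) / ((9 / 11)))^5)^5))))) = 82934075634044405917359757579674918608115376947 / 818647235180892617136730882390928505730963708313600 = 0.00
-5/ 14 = -0.36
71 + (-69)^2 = 4832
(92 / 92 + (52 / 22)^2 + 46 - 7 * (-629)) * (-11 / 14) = -38509 / 11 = -3500.82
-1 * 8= -8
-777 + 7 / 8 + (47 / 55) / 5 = -1707099 / 2200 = -775.95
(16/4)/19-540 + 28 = -9724/19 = -511.79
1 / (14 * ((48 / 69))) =23 / 224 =0.10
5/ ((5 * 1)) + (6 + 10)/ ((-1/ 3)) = -47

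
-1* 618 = -618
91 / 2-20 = 51 / 2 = 25.50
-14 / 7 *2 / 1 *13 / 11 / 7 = -52 / 77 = -0.68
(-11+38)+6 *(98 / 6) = 125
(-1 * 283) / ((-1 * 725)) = 283 / 725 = 0.39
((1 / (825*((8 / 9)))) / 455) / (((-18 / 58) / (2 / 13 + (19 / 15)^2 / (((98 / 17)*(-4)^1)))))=-0.00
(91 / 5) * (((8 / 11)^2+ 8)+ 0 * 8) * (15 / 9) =31304 / 121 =258.71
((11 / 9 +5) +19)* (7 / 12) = 1589 / 108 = 14.71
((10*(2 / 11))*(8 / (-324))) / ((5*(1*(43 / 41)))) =-328 / 38313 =-0.01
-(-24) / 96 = 1 / 4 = 0.25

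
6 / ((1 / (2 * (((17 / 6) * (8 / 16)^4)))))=17 / 8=2.12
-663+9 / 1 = -654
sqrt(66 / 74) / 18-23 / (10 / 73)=-1679 / 10+ sqrt(1221) / 666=-167.85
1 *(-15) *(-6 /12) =15 /2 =7.50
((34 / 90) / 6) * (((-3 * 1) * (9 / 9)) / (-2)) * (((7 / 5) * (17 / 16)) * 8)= 2023 / 1800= 1.12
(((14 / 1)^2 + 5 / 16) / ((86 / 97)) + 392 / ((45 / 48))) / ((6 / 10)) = 13200427 / 12384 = 1065.93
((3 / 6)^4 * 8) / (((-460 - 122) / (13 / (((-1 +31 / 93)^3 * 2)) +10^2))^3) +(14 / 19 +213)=6558272162678285 / 30684037054464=213.74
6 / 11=0.55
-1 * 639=-639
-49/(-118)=49/118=0.42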